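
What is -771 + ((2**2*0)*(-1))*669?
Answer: -771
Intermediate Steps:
-771 + ((2**2*0)*(-1))*669 = -771 + ((4*0)*(-1))*669 = -771 + (0*(-1))*669 = -771 + 0*669 = -771 + 0 = -771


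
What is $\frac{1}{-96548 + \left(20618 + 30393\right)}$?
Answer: $- \frac{1}{45537} \approx -2.196 \cdot 10^{-5}$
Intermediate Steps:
$\frac{1}{-96548 + \left(20618 + 30393\right)} = \frac{1}{-96548 + 51011} = \frac{1}{-45537} = - \frac{1}{45537}$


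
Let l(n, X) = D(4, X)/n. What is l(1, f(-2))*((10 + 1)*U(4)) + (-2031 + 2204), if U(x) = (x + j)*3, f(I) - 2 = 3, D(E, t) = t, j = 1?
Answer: 998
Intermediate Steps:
f(I) = 5 (f(I) = 2 + 3 = 5)
U(x) = 3 + 3*x (U(x) = (x + 1)*3 = (1 + x)*3 = 3 + 3*x)
l(n, X) = X/n
l(1, f(-2))*((10 + 1)*U(4)) + (-2031 + 2204) = (5/1)*((10 + 1)*(3 + 3*4)) + (-2031 + 2204) = (5*1)*(11*(3 + 12)) + 173 = 5*(11*15) + 173 = 5*165 + 173 = 825 + 173 = 998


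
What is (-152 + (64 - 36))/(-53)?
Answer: 124/53 ≈ 2.3396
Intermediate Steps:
(-152 + (64 - 36))/(-53) = -(-152 + 28)/53 = -1/53*(-124) = 124/53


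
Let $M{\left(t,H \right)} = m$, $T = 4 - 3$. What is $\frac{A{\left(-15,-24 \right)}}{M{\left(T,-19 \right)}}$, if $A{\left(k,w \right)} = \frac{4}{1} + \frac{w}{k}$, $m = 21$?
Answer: $\frac{4}{15} \approx 0.26667$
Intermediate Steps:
$T = 1$ ($T = 4 - 3 = 1$)
$M{\left(t,H \right)} = 21$
$A{\left(k,w \right)} = 4 + \frac{w}{k}$ ($A{\left(k,w \right)} = 4 \cdot 1 + \frac{w}{k} = 4 + \frac{w}{k}$)
$\frac{A{\left(-15,-24 \right)}}{M{\left(T,-19 \right)}} = \frac{4 - \frac{24}{-15}}{21} = \left(4 - - \frac{8}{5}\right) \frac{1}{21} = \left(4 + \frac{8}{5}\right) \frac{1}{21} = \frac{28}{5} \cdot \frac{1}{21} = \frac{4}{15}$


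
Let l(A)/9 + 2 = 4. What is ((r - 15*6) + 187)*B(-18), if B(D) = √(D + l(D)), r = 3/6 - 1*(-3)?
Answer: 0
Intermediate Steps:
l(A) = 18 (l(A) = -18 + 9*4 = -18 + 36 = 18)
r = 7/2 (r = 3*(⅙) + 3 = ½ + 3 = 7/2 ≈ 3.5000)
B(D) = √(18 + D) (B(D) = √(D + 18) = √(18 + D))
((r - 15*6) + 187)*B(-18) = ((7/2 - 15*6) + 187)*√(18 - 18) = ((7/2 - 90) + 187)*√0 = (-173/2 + 187)*0 = (201/2)*0 = 0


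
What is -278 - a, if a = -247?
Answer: -31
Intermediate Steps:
-278 - a = -278 - 1*(-247) = -278 + 247 = -31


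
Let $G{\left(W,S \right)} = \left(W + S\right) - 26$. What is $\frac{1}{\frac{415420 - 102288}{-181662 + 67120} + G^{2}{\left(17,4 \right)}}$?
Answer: $\frac{57271}{1275209} \approx 0.044911$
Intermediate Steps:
$G{\left(W,S \right)} = -26 + S + W$ ($G{\left(W,S \right)} = \left(S + W\right) - 26 = -26 + S + W$)
$\frac{1}{\frac{415420 - 102288}{-181662 + 67120} + G^{2}{\left(17,4 \right)}} = \frac{1}{\frac{415420 - 102288}{-181662 + 67120} + \left(-26 + 4 + 17\right)^{2}} = \frac{1}{\frac{415420 - 102288}{-114542} + \left(-5\right)^{2}} = \frac{1}{\left(415420 - 102288\right) \left(- \frac{1}{114542}\right) + 25} = \frac{1}{313132 \left(- \frac{1}{114542}\right) + 25} = \frac{1}{- \frac{156566}{57271} + 25} = \frac{1}{\frac{1275209}{57271}} = \frac{57271}{1275209}$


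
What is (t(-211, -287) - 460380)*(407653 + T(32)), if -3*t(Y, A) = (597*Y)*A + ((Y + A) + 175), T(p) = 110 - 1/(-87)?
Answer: -1331509787088172/261 ≈ -5.1016e+12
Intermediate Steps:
T(p) = 9571/87 (T(p) = 110 - 1*(-1/87) = 110 + 1/87 = 9571/87)
t(Y, A) = -175/3 - A/3 - Y/3 - 199*A*Y (t(Y, A) = -((597*Y)*A + ((Y + A) + 175))/3 = -(597*A*Y + ((A + Y) + 175))/3 = -(597*A*Y + (175 + A + Y))/3 = -(175 + A + Y + 597*A*Y)/3 = -175/3 - A/3 - Y/3 - 199*A*Y)
(t(-211, -287) - 460380)*(407653 + T(32)) = ((-175/3 - 1/3*(-287) - 1/3*(-211) - 199*(-287)*(-211)) - 460380)*(407653 + 9571/87) = ((-175/3 + 287/3 + 211/3 - 12050843) - 460380)*(35475382/87) = (-36152206/3 - 460380)*(35475382/87) = -37533346/3*35475382/87 = -1331509787088172/261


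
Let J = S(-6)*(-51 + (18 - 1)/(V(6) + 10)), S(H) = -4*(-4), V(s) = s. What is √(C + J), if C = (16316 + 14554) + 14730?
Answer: √44801 ≈ 211.66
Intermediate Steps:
S(H) = 16
J = -799 (J = 16*(-51 + (18 - 1)/(6 + 10)) = 16*(-51 + 17/16) = 16*(-799/16) = -799)
C = 45600 (C = 30870 + 14730 = 45600)
√(C + J) = √(45600 - 799) = √44801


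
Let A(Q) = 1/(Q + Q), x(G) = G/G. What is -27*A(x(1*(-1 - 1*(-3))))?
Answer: -27/2 ≈ -13.500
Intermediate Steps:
x(G) = 1
A(Q) = 1/(2*Q)
-27*A(x(1*(-1 - 1*(-3)))) = -27/(2*1) = -27/2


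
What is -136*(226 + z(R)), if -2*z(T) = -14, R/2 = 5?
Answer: -31688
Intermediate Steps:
R = 10 (R = 2*5 = 10)
z(T) = 7 (z(T) = -½*(-14) = 7)
-136*(226 + z(R)) = -136*(226 + 7) = -136*233 = -31688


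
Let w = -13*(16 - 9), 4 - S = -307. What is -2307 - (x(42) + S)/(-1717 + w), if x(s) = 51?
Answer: -2085347/904 ≈ -2306.8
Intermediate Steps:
S = 311 (S = 4 - 1*(-307) = 4 + 307 = 311)
w = -91 (w = -13*7 = -91)
-2307 - (x(42) + S)/(-1717 + w) = -2307 - (51 + 311)/(-1717 - 91) = -2307 - 362/(-1808) = -2307 - 362*(-1)/1808 = -2307 - 1*(-181/904) = -2307 + 181/904 = -2085347/904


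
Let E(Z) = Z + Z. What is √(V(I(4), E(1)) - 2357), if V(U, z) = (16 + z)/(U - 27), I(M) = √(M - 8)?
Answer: √(-1266746411 - 26388*I)/733 ≈ 0.00050574 - 48.556*I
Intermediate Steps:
I(M) = √(-8 + M)
E(Z) = 2*Z
V(U, z) = (16 + z)/(-27 + U)
√(V(I(4), E(1)) - 2357) = √((16 + 2*1)/(-27 + √(-8 + 4)) - 2357) = √((16 + 2)/(-27 + √(-4)) - 2357) = √(18/(-27 + 2*I) - 2357) = √(((-27 - 2*I)/733)*18 - 2357) = √(18*(-27 - 2*I)/733 - 2357) = √(-2357 + 18*(-27 - 2*I)/733)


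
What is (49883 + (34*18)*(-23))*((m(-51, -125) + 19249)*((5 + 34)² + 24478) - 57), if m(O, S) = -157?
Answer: 17773622675757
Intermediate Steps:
(49883 + (34*18)*(-23))*((m(-51, -125) + 19249)*((5 + 34)² + 24478) - 57) = (49883 + (34*18)*(-23))*((-157 + 19249)*((5 + 34)² + 24478) - 57) = (49883 + 612*(-23))*(19092*(39² + 24478) - 57) = (49883 - 14076)*(19092*(1521 + 24478) - 57) = 35807*(19092*25999 - 57) = 35807*(496372908 - 57) = 35807*496372851 = 17773622675757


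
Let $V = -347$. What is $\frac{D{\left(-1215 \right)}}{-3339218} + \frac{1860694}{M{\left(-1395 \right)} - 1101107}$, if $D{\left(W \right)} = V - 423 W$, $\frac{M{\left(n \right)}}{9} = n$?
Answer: $- \frac{154209942572}{84517277189} \approx -1.8246$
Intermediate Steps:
$M{\left(n \right)} = 9 n$
$D{\left(W \right)} = -347 - 423 W$
$\frac{D{\left(-1215 \right)}}{-3339218} + \frac{1860694}{M{\left(-1395 \right)} - 1101107} = \frac{-347 - -513945}{-3339218} + \frac{1860694}{9 \left(-1395\right) - 1101107} = \left(-347 + 513945\right) \left(- \frac{1}{3339218}\right) + \frac{1860694}{-12555 - 1101107} = 513598 \left(- \frac{1}{3339218}\right) + \frac{1860694}{-1113662} = - \frac{256799}{1669609} + 1860694 \left(- \frac{1}{1113662}\right) = - \frac{256799}{1669609} - \frac{84577}{50621} = - \frac{154209942572}{84517277189}$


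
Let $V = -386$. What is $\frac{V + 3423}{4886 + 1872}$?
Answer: $\frac{3037}{6758} \approx 0.44939$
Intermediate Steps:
$\frac{V + 3423}{4886 + 1872} = \frac{-386 + 3423}{4886 + 1872} = \frac{3037}{6758}$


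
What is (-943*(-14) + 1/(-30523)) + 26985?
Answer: 1226627800/30523 ≈ 40187.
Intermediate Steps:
(-943*(-14) + 1/(-30523)) + 26985 = (13202 - 1/30523) + 26985 = 402964645/30523 + 26985 = 1226627800/30523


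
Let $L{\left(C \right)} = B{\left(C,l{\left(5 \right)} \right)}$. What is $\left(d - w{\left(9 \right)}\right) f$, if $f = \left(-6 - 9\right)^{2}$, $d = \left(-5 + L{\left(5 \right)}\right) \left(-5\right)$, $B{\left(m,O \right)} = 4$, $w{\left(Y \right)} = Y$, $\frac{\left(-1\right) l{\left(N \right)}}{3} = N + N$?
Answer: $-900$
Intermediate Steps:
$l{\left(N \right)} = - 6 N$ ($l{\left(N \right)} = - 3 \left(N + N\right) = - 3 \cdot 2 N = - 6 N$)
$L{\left(C \right)} = 4$
$d = 5$ ($d = \left(-5 + 4\right) \left(-5\right) = \left(-1\right) \left(-5\right) = 5$)
$f = 225$ ($f = \left(-6 - 9\right)^{2} = \left(-15\right)^{2} = 225$)
$\left(d - w{\left(9 \right)}\right) f = \left(5 - 9\right) 225 = \left(-4\right) 225 = -900$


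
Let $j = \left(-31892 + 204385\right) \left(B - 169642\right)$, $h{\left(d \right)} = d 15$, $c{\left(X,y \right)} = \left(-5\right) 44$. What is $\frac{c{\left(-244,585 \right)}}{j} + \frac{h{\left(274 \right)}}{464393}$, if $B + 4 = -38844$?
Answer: $\frac{14780830165916}{1670099590924901} \approx 0.0088503$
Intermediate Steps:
$B = -38848$ ($B = -4 - 38844 = -38848$)
$c{\left(X,y \right)} = -220$
$h{\left(d \right)} = 15 d$
$j = -35963065570$ ($j = \left(-31892 + 204385\right) \left(-38848 - 169642\right) = 172493 \left(-208490\right) = -35963065570$)
$\frac{c{\left(-244,585 \right)}}{j} + \frac{h{\left(274 \right)}}{464393} = - \frac{220}{-35963065570} + \frac{15 \cdot 274}{464393} = \left(-220\right) \left(- \frac{1}{35963065570}\right) + 4110 \cdot \frac{1}{464393} = \frac{22}{3596306557} + \frac{4110}{464393} = \frac{14780830165916}{1670099590924901}$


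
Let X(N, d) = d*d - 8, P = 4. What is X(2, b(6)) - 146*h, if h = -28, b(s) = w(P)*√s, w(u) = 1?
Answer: 4086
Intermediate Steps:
b(s) = √s (b(s) = 1*√s = √s)
X(N, d) = -8 + d² (X(N, d) = d² - 8 = -8 + d²)
X(2, b(6)) - 146*h = (-8 + (√6)²) - 146*(-28) = (-8 + 6) + 4088 = -2 + 4088 = 4086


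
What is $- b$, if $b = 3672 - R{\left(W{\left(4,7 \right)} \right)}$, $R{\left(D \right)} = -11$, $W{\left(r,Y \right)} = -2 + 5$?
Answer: $-3683$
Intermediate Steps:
$W{\left(r,Y \right)} = 3$
$b = 3683$ ($b = 3672 - -11 = 3672 + 11 = 3683$)
$- b = \left(-1\right) 3683 = -3683$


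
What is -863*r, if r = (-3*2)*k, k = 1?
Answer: 5178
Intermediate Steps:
r = -6 (r = -3*2*1 = -6*1 = -6)
-863*r = -863*(-6) = 5178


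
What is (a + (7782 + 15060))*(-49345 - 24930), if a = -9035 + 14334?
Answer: -2090172775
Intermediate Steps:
a = 5299
(a + (7782 + 15060))*(-49345 - 24930) = (5299 + (7782 + 15060))*(-49345 - 24930) = (5299 + 22842)*(-74275) = 28141*(-74275) = -2090172775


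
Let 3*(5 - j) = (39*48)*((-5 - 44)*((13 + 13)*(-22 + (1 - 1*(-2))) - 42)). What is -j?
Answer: 16388731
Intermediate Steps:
j = -16388731 (j = 5 - 39*48*(-5 - 44)*((13 + 13)*(-22 + (1 - 1*(-2))) - 42)/3 = 5 - 624*(-49*(26*(-22 + (1 + 2)) - 42)) = 5 - 624*(-49*(26*(-22 + 3) - 42)) = 5 - 624*(-49*(26*(-19) - 42)) = 5 - 624*(-49*(-494 - 42)) = 5 - 624*(-49*(-536)) = 5 - 624*26264 = 5 - 1/3*49166208 = 5 - 16388736 = -16388731)
-j = -1*(-16388731) = 16388731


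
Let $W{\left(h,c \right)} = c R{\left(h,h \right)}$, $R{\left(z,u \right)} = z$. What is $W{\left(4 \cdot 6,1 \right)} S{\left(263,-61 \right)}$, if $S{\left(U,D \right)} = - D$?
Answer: $1464$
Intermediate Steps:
$W{\left(h,c \right)} = c h$
$W{\left(4 \cdot 6,1 \right)} S{\left(263,-61 \right)} = 1 \cdot 4 \cdot 6 \left(\left(-1\right) \left(-61\right)\right) = 1 \cdot 24 \cdot 61 = 24 \cdot 61 = 1464$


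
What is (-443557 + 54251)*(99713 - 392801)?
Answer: 114100916928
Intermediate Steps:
(-443557 + 54251)*(99713 - 392801) = -389306*(-293088) = 114100916928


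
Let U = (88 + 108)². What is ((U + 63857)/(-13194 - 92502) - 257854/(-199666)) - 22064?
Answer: -77604926923123/3517316256 ≈ -22064.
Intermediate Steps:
U = 38416 (U = 196² = 38416)
((U + 63857)/(-13194 - 92502) - 257854/(-199666)) - 22064 = ((38416 + 63857)/(-13194 - 92502) - 257854/(-199666)) - 22064 = (102273/(-105696) - 257854*(-1/199666)) - 22064 = (102273*(-1/105696) + 128927/99833) - 22064 = (-34091/35232 + 128927/99833) - 22064 = 1138949261/3517316256 - 22064 = -77604926923123/3517316256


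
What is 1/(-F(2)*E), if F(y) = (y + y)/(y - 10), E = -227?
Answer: -2/227 ≈ -0.0088106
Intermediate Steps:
F(y) = 2*y/(-10 + y) (F(y) = (2*y)/(-10 + y) = 2*y/(-10 + y))
1/(-F(2)*E) = 1/(-2*2/(-10 + 2)*(-227)) = 1/(-2*2/(-8)*(-227)) = 1/(-2*2*(-⅛)*(-227)) = 1/(-(-1)*(-227)/2) = 1/(-1*227/2) = 1/(-227/2) = -2/227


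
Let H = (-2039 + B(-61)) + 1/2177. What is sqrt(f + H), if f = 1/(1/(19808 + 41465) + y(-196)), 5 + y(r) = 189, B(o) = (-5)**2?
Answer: 2*I*sqrt(303311637643534666136655)/24544005241 ≈ 44.878*I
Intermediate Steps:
B(o) = 25
y(r) = 184 (y(r) = -5 + 189 = 184)
H = -4384477/2177 (H = (-2039 + 25) + 1/2177 = -2014 + 1/2177 = -4384477/2177 ≈ -2014.0)
f = 61273/11274233 (f = 1/(1/(19808 + 41465) + 184) = 1/(1/61273 + 184) = 1/(11274233/61273) = 61273/11274233 ≈ 0.0054348)
sqrt(f + H) = sqrt(61273/11274233 - 4384477/2177) = sqrt(-49431481889820/24544005241) = 2*I*sqrt(303311637643534666136655)/24544005241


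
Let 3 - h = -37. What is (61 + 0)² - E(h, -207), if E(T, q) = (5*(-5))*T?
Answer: 4721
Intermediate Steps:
h = 40 (h = 3 - 1*(-37) = 3 + 37 = 40)
E(T, q) = -25*T
(61 + 0)² - E(h, -207) = (61 + 0)² - (-25)*40 = 61² - 1*(-1000) = 3721 + 1000 = 4721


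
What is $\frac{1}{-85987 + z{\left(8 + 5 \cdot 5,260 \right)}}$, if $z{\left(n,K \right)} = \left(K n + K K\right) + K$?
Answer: $- \frac{1}{9547} \approx -0.00010474$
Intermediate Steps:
$z{\left(n,K \right)} = K + K^{2} + K n$ ($z{\left(n,K \right)} = \left(K n + K^{2}\right) + K = \left(K^{2} + K n\right) + K = K + K^{2} + K n$)
$\frac{1}{-85987 + z{\left(8 + 5 \cdot 5,260 \right)}} = \frac{1}{-85987 + 260 \left(1 + 260 + \left(8 + 5 \cdot 5\right)\right)} = \frac{1}{-85987 + 260 \left(1 + 260 + \left(8 + 25\right)\right)} = \frac{1}{-85987 + 260 \left(1 + 260 + 33\right)} = \frac{1}{-85987 + 260 \cdot 294} = \frac{1}{-85987 + 76440} = \frac{1}{-9547} = - \frac{1}{9547}$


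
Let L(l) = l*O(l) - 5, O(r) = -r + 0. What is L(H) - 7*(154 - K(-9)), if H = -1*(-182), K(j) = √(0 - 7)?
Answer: -34207 + 7*I*√7 ≈ -34207.0 + 18.52*I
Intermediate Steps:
K(j) = I*√7 (K(j) = √(-7) = I*√7)
O(r) = -r
H = 182
L(l) = -5 - l² (L(l) = l*(-l) - 5 = -l² - 5 = -5 - l²)
L(H) - 7*(154 - K(-9)) = (-5 - 1*182²) - 7*(154 - I*√7) = (-5 - 1*33124) - 7*(154 - I*√7) = (-5 - 33124) - (1078 - 7*I*√7) = -33129 + (-1078 + 7*I*√7) = -34207 + 7*I*√7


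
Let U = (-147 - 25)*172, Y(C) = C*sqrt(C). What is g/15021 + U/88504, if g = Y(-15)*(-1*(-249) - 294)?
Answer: -3698/11063 + 75*I*sqrt(15)/1669 ≈ -0.33427 + 0.17404*I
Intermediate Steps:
Y(C) = C**(3/2)
U = -29584 (U = -172*172 = -29584)
g = 675*I*sqrt(15) (g = (-15)**(3/2)*(-1*(-249) - 294) = (-15*I*sqrt(15))*(249 - 294) = -15*I*sqrt(15)*(-45) = 675*I*sqrt(15) ≈ 2614.3*I)
g/15021 + U/88504 = (675*I*sqrt(15))/15021 - 29584/88504 = (675*I*sqrt(15))*(1/15021) - 29584*1/88504 = 75*I*sqrt(15)/1669 - 3698/11063 = -3698/11063 + 75*I*sqrt(15)/1669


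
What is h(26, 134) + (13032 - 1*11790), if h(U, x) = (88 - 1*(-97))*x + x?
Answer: 26166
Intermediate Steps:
h(U, x) = 186*x (h(U, x) = (88 + 97)*x + x = 185*x + x = 186*x)
h(26, 134) + (13032 - 1*11790) = 186*134 + (13032 - 1*11790) = 24924 + (13032 - 11790) = 24924 + 1242 = 26166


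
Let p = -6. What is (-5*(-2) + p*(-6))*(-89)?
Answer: -4094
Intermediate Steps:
(-5*(-2) + p*(-6))*(-89) = (-5*(-2) - 6*(-6))*(-89) = (10 + 36)*(-89) = 46*(-89) = -4094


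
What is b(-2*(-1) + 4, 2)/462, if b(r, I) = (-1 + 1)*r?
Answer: 0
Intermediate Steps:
b(r, I) = 0 (b(r, I) = 0*r = 0)
b(-2*(-1) + 4, 2)/462 = 0/462 = 0*(1/462) = 0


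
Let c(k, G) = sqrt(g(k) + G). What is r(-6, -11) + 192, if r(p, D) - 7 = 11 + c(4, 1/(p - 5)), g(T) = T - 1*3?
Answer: 210 + sqrt(110)/11 ≈ 210.95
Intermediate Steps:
g(T) = -3 + T (g(T) = T - 3 = -3 + T)
c(k, G) = sqrt(-3 + G + k) (c(k, G) = sqrt((-3 + k) + G) = sqrt(-3 + G + k))
r(p, D) = 18 + sqrt(1 + 1/(-5 + p)) (r(p, D) = 7 + (11 + sqrt(-3 + 1/(p - 5) + 4)) = 7 + (11 + sqrt(-3 + 1/(-5 + p) + 4)) = 7 + (11 + sqrt(1 + 1/(-5 + p))) = 18 + sqrt(1 + 1/(-5 + p)))
r(-6, -11) + 192 = (18 + sqrt((-4 - 6)/(-5 - 6))) + 192 = (18 + sqrt(-10/(-11))) + 192 = (18 + sqrt(-1/11*(-10))) + 192 = (18 + sqrt(10/11)) + 192 = (18 + sqrt(110)/11) + 192 = 210 + sqrt(110)/11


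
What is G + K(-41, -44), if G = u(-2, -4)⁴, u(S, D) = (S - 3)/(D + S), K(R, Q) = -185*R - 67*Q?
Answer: 13651393/1296 ≈ 10533.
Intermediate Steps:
u(S, D) = (-3 + S)/(D + S)
G = 625/1296 (G = ((-3 - 2)/(-4 - 2))⁴ = (-5/(-6))⁴ = (-⅙*(-5))⁴ = (⅚)⁴ = 625/1296 ≈ 0.48225)
G + K(-41, -44) = 625/1296 + (-185*(-41) - 67*(-44)) = 625/1296 + (7585 + 2948) = 625/1296 + 10533 = 13651393/1296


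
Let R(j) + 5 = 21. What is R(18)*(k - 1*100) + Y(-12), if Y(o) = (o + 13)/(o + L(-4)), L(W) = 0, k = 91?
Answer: -1729/12 ≈ -144.08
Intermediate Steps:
R(j) = 16 (R(j) = -5 + 21 = 16)
Y(o) = (13 + o)/o (Y(o) = (o + 13)/(o + 0) = (13 + o)/o)
R(18)*(k - 1*100) + Y(-12) = 16*(91 - 1*100) + (13 - 12)/(-12) = 16*(91 - 100) - 1/12*1 = 16*(-9) - 1/12 = -144 - 1/12 = -1729/12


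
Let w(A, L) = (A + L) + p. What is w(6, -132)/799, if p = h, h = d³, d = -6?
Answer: -342/799 ≈ -0.42803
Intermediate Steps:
h = -216 (h = (-6)³ = -216)
p = -216
w(A, L) = -216 + A + L (w(A, L) = (A + L) - 216 = -216 + A + L)
w(6, -132)/799 = (-216 + 6 - 132)/799 = -342*1/799 = -342/799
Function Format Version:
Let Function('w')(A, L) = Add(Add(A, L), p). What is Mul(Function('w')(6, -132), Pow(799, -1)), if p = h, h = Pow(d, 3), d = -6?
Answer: Rational(-342, 799) ≈ -0.42803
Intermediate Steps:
h = -216 (h = Pow(-6, 3) = -216)
p = -216
Function('w')(A, L) = Add(-216, A, L) (Function('w')(A, L) = Add(Add(A, L), -216) = Add(-216, A, L))
Mul(Function('w')(6, -132), Pow(799, -1)) = Mul(Add(-216, 6, -132), Pow(799, -1)) = Mul(-342, Rational(1, 799)) = Rational(-342, 799)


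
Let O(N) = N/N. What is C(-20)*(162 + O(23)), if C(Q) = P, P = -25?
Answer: -4075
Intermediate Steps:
O(N) = 1
C(Q) = -25
C(-20)*(162 + O(23)) = -25*(162 + 1) = -25*163 = -4075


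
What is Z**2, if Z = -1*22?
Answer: 484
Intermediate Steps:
Z = -22
Z**2 = (-22)**2 = 484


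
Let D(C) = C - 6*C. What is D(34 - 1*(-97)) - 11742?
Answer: -12397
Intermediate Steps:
D(C) = -5*C
D(34 - 1*(-97)) - 11742 = -5*(34 - 1*(-97)) - 11742 = -5*(34 + 97) - 11742 = -5*131 - 11742 = -655 - 11742 = -12397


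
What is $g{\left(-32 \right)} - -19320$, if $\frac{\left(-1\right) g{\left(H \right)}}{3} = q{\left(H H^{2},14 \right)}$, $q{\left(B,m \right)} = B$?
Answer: $117624$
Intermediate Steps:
$g{\left(H \right)} = - 3 H^{3}$ ($g{\left(H \right)} = - 3 H H^{2} = - 3 H^{3}$)
$g{\left(-32 \right)} - -19320 = - 3 \left(-32\right)^{3} - -19320 = \left(-3\right) \left(-32768\right) + 19320 = 98304 + 19320 = 117624$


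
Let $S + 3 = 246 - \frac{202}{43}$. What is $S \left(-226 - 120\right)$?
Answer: $- \frac{3545462}{43} \approx -82453.0$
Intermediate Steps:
$S = \frac{10247}{43}$ ($S = -3 + \left(246 - \frac{202}{43}\right) = -3 + \frac{10376}{43} = \frac{10247}{43} \approx 238.3$)
$S \left(-226 - 120\right) = \frac{10247 \left(-226 - 120\right)}{43} = \frac{10247}{43} \left(-346\right) = - \frac{3545462}{43}$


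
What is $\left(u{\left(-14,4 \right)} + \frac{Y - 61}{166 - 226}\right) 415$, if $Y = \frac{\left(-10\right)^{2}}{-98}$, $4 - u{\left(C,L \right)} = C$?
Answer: $\frac{1548199}{196} \approx 7899.0$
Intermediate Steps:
$u{\left(C,L \right)} = 4 - C$
$Y = - \frac{50}{49}$ ($Y = 100 \left(- \frac{1}{98}\right) = - \frac{50}{49} \approx -1.0204$)
$\left(u{\left(-14,4 \right)} + \frac{Y - 61}{166 - 226}\right) 415 = \left(\left(4 - -14\right) + \frac{- \frac{50}{49} - 61}{166 - 226}\right) 415 = \left(\left(4 + 14\right) - \frac{3039}{49 \left(-60\right)}\right) 415 = \left(18 - - \frac{1013}{980}\right) 415 = \left(18 + \frac{1013}{980}\right) 415 = \frac{18653}{980} \cdot 415 = \frac{1548199}{196}$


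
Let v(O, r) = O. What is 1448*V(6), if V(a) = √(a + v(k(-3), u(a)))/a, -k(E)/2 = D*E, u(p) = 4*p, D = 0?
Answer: 724*√6/3 ≈ 591.14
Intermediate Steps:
k(E) = 0 (k(E) = -0*E = -2*0 = 0)
V(a) = a^(-½) (V(a) = √(a + 0)/a = √a/a = a^(-½))
1448*V(6) = 1448/√6 = 1448*(√6/6) = 724*√6/3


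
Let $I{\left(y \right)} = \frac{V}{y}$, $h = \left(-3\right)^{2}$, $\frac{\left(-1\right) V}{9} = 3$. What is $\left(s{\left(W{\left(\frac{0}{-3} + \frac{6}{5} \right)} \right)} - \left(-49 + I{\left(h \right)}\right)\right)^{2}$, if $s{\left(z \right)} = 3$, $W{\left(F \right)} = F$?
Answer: $3025$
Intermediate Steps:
$V = -27$ ($V = \left(-9\right) 3 = -27$)
$h = 9$
$I{\left(y \right)} = - \frac{27}{y}$
$\left(s{\left(W{\left(\frac{0}{-3} + \frac{6}{5} \right)} \right)} - \left(-49 + I{\left(h \right)}\right)\right)^{2} = \left(3 + \left(49 - - \frac{27}{9}\right)\right)^{2} = \left(3 + \left(49 - \left(-27\right) \frac{1}{9}\right)\right)^{2} = \left(3 + \left(49 - -3\right)\right)^{2} = \left(3 + \left(49 + 3\right)\right)^{2} = \left(3 + 52\right)^{2} = 55^{2} = 3025$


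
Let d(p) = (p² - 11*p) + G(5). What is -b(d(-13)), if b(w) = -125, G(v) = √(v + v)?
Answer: 125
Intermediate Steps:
G(v) = √2*√v (G(v) = √(2*v) = √2*√v)
d(p) = √10 + p² - 11*p (d(p) = (p² - 11*p) + √2*√5 = (p² - 11*p) + √10 = √10 + p² - 11*p)
-b(d(-13)) = -1*(-125) = 125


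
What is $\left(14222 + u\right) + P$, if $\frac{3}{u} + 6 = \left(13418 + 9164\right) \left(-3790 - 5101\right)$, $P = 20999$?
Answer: $\frac{7071551501525}{200776568} \approx 35221.0$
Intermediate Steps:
$u = - \frac{3}{200776568}$ ($u = \frac{3}{-6 + \left(13418 + 9164\right) \left(-3790 - 5101\right)} = \frac{3}{-6 + 22582 \left(-8891\right)} = \frac{3}{-6 - 200776562} = \frac{3}{-200776568} = 3 \left(- \frac{1}{200776568}\right) = - \frac{3}{200776568} \approx -1.4942 \cdot 10^{-8}$)
$\left(14222 + u\right) + P = \left(14222 - \frac{3}{200776568}\right) + 20999 = \frac{2855444350093}{200776568} + 20999 = \frac{7071551501525}{200776568}$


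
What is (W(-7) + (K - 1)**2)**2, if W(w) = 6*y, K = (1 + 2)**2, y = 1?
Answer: 4900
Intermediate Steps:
K = 9 (K = 3**2 = 9)
W(w) = 6 (W(w) = 6*1 = 6)
(W(-7) + (K - 1)**2)**2 = (6 + (9 - 1)**2)**2 = (6 + 8**2)**2 = (6 + 64)**2 = 70**2 = 4900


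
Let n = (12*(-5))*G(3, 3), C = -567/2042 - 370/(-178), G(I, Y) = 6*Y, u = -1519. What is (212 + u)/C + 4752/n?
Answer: -1194858584/1636535 ≈ -730.12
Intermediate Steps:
C = 327307/181738 (C = -567*1/2042 - 370*(-1/178) = -567/2042 + 185/89 = 327307/181738 ≈ 1.8010)
n = -1080 (n = (12*(-5))*(6*3) = -60*18 = -1080)
(212 + u)/C + 4752/n = (212 - 1519)/(327307/181738) + 4752/(-1080) = -1307*181738/327307 + 4752*(-1/1080) = -237531566/327307 - 22/5 = -1194858584/1636535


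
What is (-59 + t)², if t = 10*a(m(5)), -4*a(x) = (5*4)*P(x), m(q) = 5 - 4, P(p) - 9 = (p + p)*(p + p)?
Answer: 502681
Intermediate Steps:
P(p) = 9 + 4*p² (P(p) = 9 + (p + p)*(p + p) = 9 + (2*p)*(2*p) = 9 + 4*p²)
m(q) = 1
a(x) = -45 - 20*x² (a(x) = -5*4*(9 + 4*x²)/4 = -5*(9 + 4*x²) = -(180 + 80*x²)/4 = -45 - 20*x²)
t = -650 (t = 10*(-45 - 20*1²) = 10*(-45 - 20*1) = 10*(-45 - 20) = 10*(-65) = -650)
(-59 + t)² = (-59 - 650)² = (-709)² = 502681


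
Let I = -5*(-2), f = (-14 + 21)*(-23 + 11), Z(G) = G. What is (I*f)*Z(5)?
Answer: -4200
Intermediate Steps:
f = -84 (f = 7*(-12) = -84)
I = 10
(I*f)*Z(5) = (10*(-84))*5 = -840*5 = -4200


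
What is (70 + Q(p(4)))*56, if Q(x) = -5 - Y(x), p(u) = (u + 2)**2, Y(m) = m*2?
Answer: -392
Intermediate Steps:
Y(m) = 2*m
p(u) = (2 + u)**2
Q(x) = -5 - 2*x
(70 + Q(p(4)))*56 = (70 + (-5 - 2*(2 + 4)**2))*56 = (70 + (-5 - 2*6**2))*56 = (70 + (-5 - 2*36))*56 = (70 + (-5 - 72))*56 = (70 - 77)*56 = -7*56 = -392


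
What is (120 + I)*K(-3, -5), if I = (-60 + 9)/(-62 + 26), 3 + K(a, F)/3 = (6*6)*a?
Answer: -161727/4 ≈ -40432.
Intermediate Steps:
K(a, F) = -9 + 108*a (K(a, F) = -9 + 3*((6*6)*a) = -9 + 3*(36*a) = -9 + 108*a)
I = 17/12 (I = -51/(-36) = -51*(-1/36) = 17/12 ≈ 1.4167)
(120 + I)*K(-3, -5) = (120 + 17/12)*(-9 + 108*(-3)) = 1457*(-9 - 324)/12 = (1457/12)*(-333) = -161727/4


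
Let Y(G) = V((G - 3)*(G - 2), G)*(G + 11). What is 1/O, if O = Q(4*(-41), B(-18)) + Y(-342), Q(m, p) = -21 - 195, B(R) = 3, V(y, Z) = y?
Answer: -1/39283296 ≈ -2.5456e-8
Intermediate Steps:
Q(m, p) = -216
Y(G) = (-3 + G)*(-2 + G)*(11 + G) (Y(G) = ((G - 3)*(G - 2))*(G + 11) = ((-3 + G)*(-2 + G))*(11 + G) = (-3 + G)*(-2 + G)*(11 + G))
O = -39283296 (O = -216 + (11 - 342)*(6 + (-342)² - 5*(-342)) = -216 - 331*(6 + 116964 + 1710) = -216 - 331*118680 = -216 - 39283080 = -39283296)
1/O = 1/(-39283296) = -1/39283296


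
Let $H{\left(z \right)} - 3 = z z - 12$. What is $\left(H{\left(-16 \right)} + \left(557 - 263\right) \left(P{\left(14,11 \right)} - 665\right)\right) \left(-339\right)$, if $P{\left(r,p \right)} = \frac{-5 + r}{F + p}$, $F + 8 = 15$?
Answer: $66144324$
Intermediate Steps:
$F = 7$ ($F = -8 + 15 = 7$)
$H{\left(z \right)} = -9 + z^{2}$ ($H{\left(z \right)} = 3 + \left(z z - 12\right) = 3 + \left(z^{2} - 12\right) = 3 + \left(-12 + z^{2}\right) = -9 + z^{2}$)
$P{\left(r,p \right)} = \frac{-5 + r}{7 + p}$
$\left(H{\left(-16 \right)} + \left(557 - 263\right) \left(P{\left(14,11 \right)} - 665\right)\right) \left(-339\right) = \left(\left(-9 + \left(-16\right)^{2}\right) + \left(557 - 263\right) \left(\frac{-5 + 14}{7 + 11} - 665\right)\right) \left(-339\right) = \left(\left(-9 + 256\right) + 294 \left(\frac{1}{18} \cdot 9 - 665\right)\right) \left(-339\right) = \left(247 + 294 \left(\frac{1}{18} \cdot 9 - 665\right)\right) \left(-339\right) = \left(247 + 294 \left(\frac{1}{2} - 665\right)\right) \left(-339\right) = \left(247 + 294 \left(- \frac{1329}{2}\right)\right) \left(-339\right) = \left(247 - 195363\right) \left(-339\right) = \left(-195116\right) \left(-339\right) = 66144324$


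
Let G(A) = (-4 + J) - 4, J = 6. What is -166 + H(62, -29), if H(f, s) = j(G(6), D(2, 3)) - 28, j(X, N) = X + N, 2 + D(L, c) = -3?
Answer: -201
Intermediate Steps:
D(L, c) = -5 (D(L, c) = -2 - 3 = -5)
G(A) = -2 (G(A) = (-4 + 6) - 4 = 2 - 4 = -2)
j(X, N) = N + X
H(f, s) = -35 (H(f, s) = (-5 - 2) - 28 = -7 - 28 = -35)
-166 + H(62, -29) = -166 - 35 = -201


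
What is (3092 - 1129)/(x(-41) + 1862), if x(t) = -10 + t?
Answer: 1963/1811 ≈ 1.0839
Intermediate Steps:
(3092 - 1129)/(x(-41) + 1862) = (3092 - 1129)/((-10 - 41) + 1862) = 1963/(-51 + 1862) = 1963/1811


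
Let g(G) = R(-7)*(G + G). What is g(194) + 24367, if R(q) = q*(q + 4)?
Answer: 32515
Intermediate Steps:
R(q) = q*(4 + q)
g(G) = 42*G (g(G) = (-7*(4 - 7))*(G + G) = (-7*(-3))*(2*G) = 21*(2*G) = 42*G)
g(194) + 24367 = 42*194 + 24367 = 8148 + 24367 = 32515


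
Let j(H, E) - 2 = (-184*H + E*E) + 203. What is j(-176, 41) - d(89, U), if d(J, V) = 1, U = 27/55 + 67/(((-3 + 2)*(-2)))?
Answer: 34269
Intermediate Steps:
j(H, E) = 205 + E² - 184*H (j(H, E) = 2 + ((-184*H + E*E) + 203) = 2 + ((-184*H + E²) + 203) = 2 + ((E² - 184*H) + 203) = 2 + (203 + E² - 184*H) = 205 + E² - 184*H)
U = 3739/110 (U = 27*(1/55) + 67/((-1*(-2))) = 27/55 + 67/2 = 3739/110 ≈ 33.991)
j(-176, 41) - d(89, U) = (205 + 41² - 184*(-176)) - 1*1 = (205 + 1681 + 32384) - 1 = 34270 - 1 = 34269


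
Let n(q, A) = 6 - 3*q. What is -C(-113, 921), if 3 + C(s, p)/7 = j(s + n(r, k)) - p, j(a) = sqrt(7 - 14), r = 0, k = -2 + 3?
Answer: 6468 - 7*I*sqrt(7) ≈ 6468.0 - 18.52*I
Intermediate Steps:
k = 1
j(a) = I*sqrt(7) (j(a) = sqrt(-7) = I*sqrt(7))
C(s, p) = -21 - 7*p + 7*I*sqrt(7) (C(s, p) = -21 + 7*(I*sqrt(7) - p) = -21 + 7*(-p + I*sqrt(7)) = -21 + (-7*p + 7*I*sqrt(7)) = -21 - 7*p + 7*I*sqrt(7))
-C(-113, 921) = -(-21 - 7*921 + 7*I*sqrt(7)) = -(-21 - 6447 + 7*I*sqrt(7)) = -(-6468 + 7*I*sqrt(7)) = 6468 - 7*I*sqrt(7)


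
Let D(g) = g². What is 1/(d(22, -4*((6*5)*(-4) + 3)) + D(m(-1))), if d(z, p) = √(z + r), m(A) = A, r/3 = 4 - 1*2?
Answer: -1/27 + 2*√7/27 ≈ 0.15894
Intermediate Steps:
r = 6 (r = 3*(4 - 1*2) = 3*(4 - 2) = 3*2 = 6)
d(z, p) = √(6 + z) (d(z, p) = √(z + 6) = √(6 + z))
1/(d(22, -4*((6*5)*(-4) + 3)) + D(m(-1))) = 1/(√(6 + 22) + (-1)²) = 1/(√28 + 1) = 1/(2*√7 + 1) = 1/(1 + 2*√7)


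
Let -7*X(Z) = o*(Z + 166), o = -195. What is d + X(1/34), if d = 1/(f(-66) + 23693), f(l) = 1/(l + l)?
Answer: 3442646324541/744339050 ≈ 4625.1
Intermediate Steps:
X(Z) = 32370/7 + 195*Z/7 (X(Z) = -(-195)*(Z + 166)/7 = -(-195)*(166 + Z)/7 = -(-32370 - 195*Z)/7 = 32370/7 + 195*Z/7)
f(l) = 1/(2*l)
d = 132/3127475 (d = 1/((½)/(-66) + 23693) = 1/((½)*(-1/66) + 23693) = 1/(-1/132 + 23693) = 1/(3127475/132) = 132/3127475 ≈ 4.2207e-5)
d + X(1/34) = 132/3127475 + (32370/7 + (195/7)/34) = 132/3127475 + (32370/7 + (195/7)*(1/34)) = 132/3127475 + (32370/7 + 195/238) = 132/3127475 + 1100775/238 = 3442646324541/744339050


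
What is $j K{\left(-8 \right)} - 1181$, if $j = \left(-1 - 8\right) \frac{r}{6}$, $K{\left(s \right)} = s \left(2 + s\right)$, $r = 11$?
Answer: $-1973$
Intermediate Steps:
$j = - \frac{33}{2}$ ($j = \left(-1 - 8\right) \frac{11}{6} = - 9 \cdot 11 \cdot \frac{1}{6} = \left(-9\right) \frac{11}{6} = - \frac{33}{2} \approx -16.5$)
$j K{\left(-8 \right)} - 1181 = - \frac{33 \left(- 8 \left(2 - 8\right)\right)}{2} - 1181 = - \frac{33 \left(\left(-8\right) \left(-6\right)\right)}{2} - 1181 = \left(- \frac{33}{2}\right) 48 - 1181 = -792 - 1181 = -1973$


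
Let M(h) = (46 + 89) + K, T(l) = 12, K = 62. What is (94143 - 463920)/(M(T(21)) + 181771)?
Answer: -123259/60656 ≈ -2.0321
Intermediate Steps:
M(h) = 197 (M(h) = (46 + 89) + 62 = 135 + 62 = 197)
(94143 - 463920)/(M(T(21)) + 181771) = (94143 - 463920)/(197 + 181771) = -369777/181968 = -369777*1/181968 = -123259/60656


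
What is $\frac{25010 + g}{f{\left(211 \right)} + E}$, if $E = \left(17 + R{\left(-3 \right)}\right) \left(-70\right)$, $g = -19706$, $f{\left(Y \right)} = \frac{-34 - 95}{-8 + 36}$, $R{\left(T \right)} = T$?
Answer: $- \frac{148512}{27569} \approx -5.3869$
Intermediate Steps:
$f{\left(Y \right)} = - \frac{129}{28}$
$E = -980$ ($E = \left(17 - 3\right) \left(-70\right) = 14 \left(-70\right) = -980$)
$\frac{25010 + g}{f{\left(211 \right)} + E} = \frac{25010 - 19706}{- \frac{129}{28} - 980} = \frac{5304}{- \frac{27569}{28}} = 5304 \left(- \frac{28}{27569}\right) = - \frac{148512}{27569}$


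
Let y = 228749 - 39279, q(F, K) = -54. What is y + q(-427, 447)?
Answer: 189416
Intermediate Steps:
y = 189470
y + q(-427, 447) = 189470 - 54 = 189416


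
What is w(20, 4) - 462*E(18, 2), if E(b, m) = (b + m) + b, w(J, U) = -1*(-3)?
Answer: -17553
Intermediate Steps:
w(J, U) = 3
E(b, m) = m + 2*b
w(20, 4) - 462*E(18, 2) = 3 - 462*(2 + 2*18) = 3 - 462*(2 + 36) = 3 - 462*38 = 3 - 17556 = -17553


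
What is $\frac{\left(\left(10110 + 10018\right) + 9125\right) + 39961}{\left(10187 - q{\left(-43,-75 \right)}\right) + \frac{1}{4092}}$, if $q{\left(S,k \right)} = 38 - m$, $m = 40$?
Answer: $\frac{283223688}{41693389} \approx 6.793$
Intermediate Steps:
$q{\left(S,k \right)} = -2$ ($q{\left(S,k \right)} = 38 - 40 = -2$)
$\frac{\left(\left(10110 + 10018\right) + 9125\right) + 39961}{\left(10187 - q{\left(-43,-75 \right)}\right) + \frac{1}{4092}} = \frac{\left(\left(10110 + 10018\right) + 9125\right) + 39961}{\left(10187 - -2\right) + \frac{1}{4092}} = \frac{\left(20128 + 9125\right) + 39961}{\left(10187 + 2\right) + \frac{1}{4092}} = \frac{29253 + 39961}{10189 + \frac{1}{4092}} = \frac{69214}{\frac{41693389}{4092}} = 69214 \cdot \frac{4092}{41693389} = \frac{283223688}{41693389}$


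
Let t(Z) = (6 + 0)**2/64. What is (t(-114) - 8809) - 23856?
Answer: -522631/16 ≈ -32664.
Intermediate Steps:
t(Z) = 9/16 (t(Z) = 6**2*(1/64) = 36*(1/64) = 9/16)
(t(-114) - 8809) - 23856 = (9/16 - 8809) - 23856 = -140935/16 - 23856 = -522631/16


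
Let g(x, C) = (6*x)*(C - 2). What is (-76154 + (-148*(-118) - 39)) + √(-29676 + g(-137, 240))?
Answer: -58729 + 4*I*√14082 ≈ -58729.0 + 474.67*I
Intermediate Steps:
g(x, C) = 6*x*(-2 + C) (g(x, C) = (6*x)*(-2 + C) = 6*x*(-2 + C))
(-76154 + (-148*(-118) - 39)) + √(-29676 + g(-137, 240)) = (-76154 + (-148*(-118) - 39)) + √(-29676 + 6*(-137)*(-2 + 240)) = (-76154 + (17464 - 39)) + √(-29676 + 6*(-137)*238) = (-76154 + 17425) + √(-29676 - 195636) = -58729 + √(-225312) = -58729 + 4*I*√14082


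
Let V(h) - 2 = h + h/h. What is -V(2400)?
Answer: -2403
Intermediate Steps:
V(h) = 3 + h (V(h) = 2 + (h + h/h) = 2 + (h + 1) = 2 + (1 + h) = 3 + h)
-V(2400) = -(3 + 2400) = -1*2403 = -2403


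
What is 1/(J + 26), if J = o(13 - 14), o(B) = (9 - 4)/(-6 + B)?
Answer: 7/177 ≈ 0.039548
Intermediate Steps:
o(B) = 5/(-6 + B)
J = -5/7 (J = 5/(-6 + (13 - 14)) = 5/(-6 - 1) = 5/(-7) = 5*(-1/7) = -5/7 ≈ -0.71429)
1/(J + 26) = 1/(-5/7 + 26) = 1/(177/7) = 7/177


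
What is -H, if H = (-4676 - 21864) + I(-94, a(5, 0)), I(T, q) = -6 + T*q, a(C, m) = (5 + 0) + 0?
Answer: 27016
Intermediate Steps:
a(C, m) = 5 (a(C, m) = 5 + 0 = 5)
H = -27016 (H = (-4676 - 21864) + (-6 - 94*5) = -26540 + (-6 - 470) = -26540 - 476 = -27016)
-H = -1*(-27016) = 27016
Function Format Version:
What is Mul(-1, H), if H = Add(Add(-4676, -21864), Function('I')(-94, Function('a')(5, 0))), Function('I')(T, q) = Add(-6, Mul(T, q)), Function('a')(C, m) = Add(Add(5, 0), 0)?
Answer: 27016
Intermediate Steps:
Function('a')(C, m) = 5 (Function('a')(C, m) = Add(5, 0) = 5)
H = -27016 (H = Add(Add(-4676, -21864), Add(-6, Mul(-94, 5))) = Add(-26540, Add(-6, -470)) = Add(-26540, -476) = -27016)
Mul(-1, H) = Mul(-1, -27016) = 27016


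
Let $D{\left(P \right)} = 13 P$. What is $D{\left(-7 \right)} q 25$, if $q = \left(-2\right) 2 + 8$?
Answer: $-9100$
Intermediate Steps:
$q = 4$ ($q = -4 + 8 = 4$)
$D{\left(-7 \right)} q 25 = 13 \left(-7\right) 4 \cdot 25 = \left(-91\right) 4 \cdot 25 = \left(-364\right) 25 = -9100$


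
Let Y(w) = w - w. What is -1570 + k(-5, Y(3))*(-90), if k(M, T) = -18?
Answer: 50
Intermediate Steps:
Y(w) = 0
-1570 + k(-5, Y(3))*(-90) = -1570 - 18*(-90) = -1570 + 1620 = 50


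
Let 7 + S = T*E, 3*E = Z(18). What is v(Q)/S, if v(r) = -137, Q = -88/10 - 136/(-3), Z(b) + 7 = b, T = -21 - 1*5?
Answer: 411/307 ≈ 1.3388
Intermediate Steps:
T = -26 (T = -21 - 5 = -26)
Z(b) = -7 + b
Q = 548/15 (Q = -88*⅒ - 136*(-⅓) = -44/5 + 136/3 = 548/15 ≈ 36.533)
E = 11/3 (E = (-7 + 18)/3 = (⅓)*11 = 11/3 ≈ 3.6667)
S = -307/3 (S = -7 - 26*11/3 = -7 - 286/3 = -307/3 ≈ -102.33)
v(Q)/S = -137/(-307/3) = -137*(-3/307) = 411/307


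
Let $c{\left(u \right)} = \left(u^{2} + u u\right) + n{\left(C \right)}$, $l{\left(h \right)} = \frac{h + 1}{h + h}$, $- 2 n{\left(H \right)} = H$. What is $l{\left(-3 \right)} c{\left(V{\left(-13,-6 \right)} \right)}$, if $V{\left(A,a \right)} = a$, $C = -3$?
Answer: $\frac{49}{2} \approx 24.5$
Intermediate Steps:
$n{\left(H \right)} = - \frac{H}{2}$
$l{\left(h \right)} = \frac{1 + h}{2 h}$
$c{\left(u \right)} = \frac{3}{2} + 2 u^{2}$ ($c{\left(u \right)} = \left(u^{2} + u u\right) - - \frac{3}{2} = \left(u^{2} + u^{2}\right) + \frac{3}{2} = 2 u^{2} + \frac{3}{2} = \frac{3}{2} + 2 u^{2}$)
$l{\left(-3 \right)} c{\left(V{\left(-13,-6 \right)} \right)} = \frac{1 - 3}{2 \left(-3\right)} \left(\frac{3}{2} + 2 \left(-6\right)^{2}\right) = \frac{1}{2} \left(- \frac{1}{3}\right) \left(-2\right) \left(\frac{3}{2} + 2 \cdot 36\right) = \frac{\frac{3}{2} + 72}{3} = \frac{1}{3} \cdot \frac{147}{2} = \frac{49}{2}$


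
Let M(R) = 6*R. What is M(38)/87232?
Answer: 57/21808 ≈ 0.0026137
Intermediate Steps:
M(38)/87232 = (6*38)/87232 = 228*(1/87232) = 57/21808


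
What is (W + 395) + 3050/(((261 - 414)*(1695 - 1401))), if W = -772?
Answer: -8480632/22491 ≈ -377.07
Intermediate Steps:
(W + 395) + 3050/(((261 - 414)*(1695 - 1401))) = (-772 + 395) + 3050/(((261 - 414)*(1695 - 1401))) = -377 + 3050/((-153*294)) = -377 + 3050/(-44982) = -377 + 3050*(-1/44982) = -377 - 1525/22491 = -8480632/22491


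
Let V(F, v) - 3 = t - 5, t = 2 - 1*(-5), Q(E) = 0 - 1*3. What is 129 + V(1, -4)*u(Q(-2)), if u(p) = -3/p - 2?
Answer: 124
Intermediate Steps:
Q(E) = -3 (Q(E) = 0 - 3 = -3)
t = 7 (t = 2 + 5 = 7)
u(p) = -2 - 3/p
V(F, v) = 5 (V(F, v) = 3 + (7 - 5) = 3 + 2 = 5)
129 + V(1, -4)*u(Q(-2)) = 129 + 5*(-2 - 3/(-3)) = 129 + 5*(-2 - 3*(-⅓)) = 129 + 5*(-2 + 1) = 129 + 5*(-1) = 129 - 5 = 124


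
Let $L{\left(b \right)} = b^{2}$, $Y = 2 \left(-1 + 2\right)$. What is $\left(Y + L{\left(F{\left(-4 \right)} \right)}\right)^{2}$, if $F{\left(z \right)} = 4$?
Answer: $324$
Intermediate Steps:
$Y = 2$ ($Y = 2 \cdot 1 = 2$)
$\left(Y + L{\left(F{\left(-4 \right)} \right)}\right)^{2} = \left(2 + 4^{2}\right)^{2} = \left(2 + 16\right)^{2} = 18^{2} = 324$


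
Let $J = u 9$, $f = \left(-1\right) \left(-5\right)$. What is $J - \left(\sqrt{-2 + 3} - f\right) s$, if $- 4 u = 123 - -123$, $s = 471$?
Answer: $\frac{2661}{2} \approx 1330.5$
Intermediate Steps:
$f = 5$
$u = - \frac{123}{2}$ ($u = - \frac{123 - -123}{4} = - \frac{123 + 123}{4} = \left(- \frac{1}{4}\right) 246 = - \frac{123}{2} \approx -61.5$)
$J = - \frac{1107}{2}$ ($J = \left(- \frac{123}{2}\right) 9 = - \frac{1107}{2} \approx -553.5$)
$J - \left(\sqrt{-2 + 3} - f\right) s = - \frac{1107}{2} - \left(\sqrt{-2 + 3} - 5\right) 471 = - \frac{1107}{2} - \left(\sqrt{1} - 5\right) 471 = - \frac{1107}{2} - \left(1 - 5\right) 471 = - \frac{1107}{2} - \left(-4\right) 471 = - \frac{1107}{2} - -1884 = - \frac{1107}{2} + 1884 = \frac{2661}{2}$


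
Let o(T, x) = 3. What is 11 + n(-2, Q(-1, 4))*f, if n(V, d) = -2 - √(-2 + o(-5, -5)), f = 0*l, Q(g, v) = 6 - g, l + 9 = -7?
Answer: 11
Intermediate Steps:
l = -16 (l = -9 - 7 = -16)
f = 0 (f = 0*(-16) = 0)
n(V, d) = -3 (n(V, d) = -2 - √(-2 + 3) = -2 - √1 = -2 - 1*1 = -2 - 1 = -3)
11 + n(-2, Q(-1, 4))*f = 11 - 3*0 = 11 + 0 = 11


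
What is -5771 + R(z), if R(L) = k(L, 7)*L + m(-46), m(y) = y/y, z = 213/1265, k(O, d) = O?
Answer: -9233252881/1600225 ≈ -5770.0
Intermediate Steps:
z = 213/1265 (z = 213*(1/1265) = 213/1265 ≈ 0.16838)
m(y) = 1
R(L) = 1 + L² (R(L) = L*L + 1 = L² + 1 = 1 + L²)
-5771 + R(z) = -5771 + (1 + (213/1265)²) = -5771 + (1 + 45369/1600225) = -5771 + 1645594/1600225 = -9233252881/1600225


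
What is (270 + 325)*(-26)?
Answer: -15470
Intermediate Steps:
(270 + 325)*(-26) = 595*(-26) = -15470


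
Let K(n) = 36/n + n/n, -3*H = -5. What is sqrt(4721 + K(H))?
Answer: sqrt(118590)/5 ≈ 68.874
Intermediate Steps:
H = 5/3 (H = -1/3*(-5) = 5/3 ≈ 1.6667)
K(n) = 1 + 36/n (K(n) = 36/n + 1 = 1 + 36/n)
sqrt(4721 + K(H)) = sqrt(4721 + (36 + 5/3)/(5/3)) = sqrt(4721 + (3/5)*(113/3)) = sqrt(4721 + 113/5) = sqrt(23718/5) = sqrt(118590)/5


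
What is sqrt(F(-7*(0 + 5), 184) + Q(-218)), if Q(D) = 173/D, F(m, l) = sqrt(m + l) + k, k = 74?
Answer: sqrt(3479062 + 47524*sqrt(149))/218 ≈ 9.2419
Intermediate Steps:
F(m, l) = 74 + sqrt(l + m) (F(m, l) = sqrt(m + l) + 74 = sqrt(l + m) + 74 = 74 + sqrt(l + m))
sqrt(F(-7*(0 + 5), 184) + Q(-218)) = sqrt((74 + sqrt(184 - 7*(0 + 5))) + 173/(-218)) = sqrt((74 + sqrt(184 - 7*5)) + 173*(-1/218)) = sqrt((74 + sqrt(184 - 35)) - 173/218) = sqrt((74 + sqrt(149)) - 173/218) = sqrt(15959/218 + sqrt(149))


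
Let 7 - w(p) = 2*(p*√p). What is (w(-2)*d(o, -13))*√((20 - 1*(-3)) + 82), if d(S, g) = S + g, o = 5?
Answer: -56*√105 - 32*I*√210 ≈ -573.83 - 463.72*I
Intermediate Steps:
w(p) = 7 - 2*p^(3/2) (w(p) = 7 - 2*p*√p = 7 - 2*p^(3/2))
(w(-2)*d(o, -13))*√((20 - 1*(-3)) + 82) = ((7 - (-4)*I*√2)*(5 - 13))*√((20 - 1*(-3)) + 82) = ((7 - (-4)*I*√2)*(-8))*√((20 + 3) + 82) = ((7 + 4*I*√2)*(-8))*√(23 + 82) = (-56 - 32*I*√2)*√105 = √105*(-56 - 32*I*√2)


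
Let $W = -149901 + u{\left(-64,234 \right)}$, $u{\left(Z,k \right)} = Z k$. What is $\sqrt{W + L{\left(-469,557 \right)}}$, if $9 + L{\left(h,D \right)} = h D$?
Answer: $i \sqrt{426119} \approx 652.78 i$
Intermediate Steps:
$L{\left(h,D \right)} = -9 + D h$ ($L{\left(h,D \right)} = -9 + h D = -9 + D h$)
$W = -164877$ ($W = -149901 - 14976 = -164877$)
$\sqrt{W + L{\left(-469,557 \right)}} = \sqrt{-164877 + \left(-9 + 557 \left(-469\right)\right)} = \sqrt{-164877 - 261242} = \sqrt{-426119} = i \sqrt{426119}$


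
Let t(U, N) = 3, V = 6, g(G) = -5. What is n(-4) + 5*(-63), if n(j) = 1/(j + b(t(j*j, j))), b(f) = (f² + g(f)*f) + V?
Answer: -1261/4 ≈ -315.25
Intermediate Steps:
b(f) = 6 + f² - 5*f (b(f) = (f² - 5*f) + 6 = 6 + f² - 5*f)
n(j) = 1/j (n(j) = 1/(j + (6 + 3² - 5*3)) = 1/(j + (6 + 9 - 15)) = 1/(j + 0) = 1/j)
n(-4) + 5*(-63) = 1/(-4) + 5*(-63) = -¼ - 315 = -1261/4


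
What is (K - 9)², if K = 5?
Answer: 16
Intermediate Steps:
(K - 9)² = (5 - 9)² = (-4)² = 16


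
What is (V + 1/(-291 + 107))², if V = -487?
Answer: 8029772881/33856 ≈ 2.3717e+5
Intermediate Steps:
(V + 1/(-291 + 107))² = (-487 + 1/(-291 + 107))² = (-487 + 1/(-184))² = (-487 - 1/184)² = (-89609/184)² = 8029772881/33856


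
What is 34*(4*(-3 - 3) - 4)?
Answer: -952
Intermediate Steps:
34*(4*(-3 - 3) - 4) = 34*(4*(-6) - 4) = 34*(-24 - 4) = 34*(-28) = -952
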